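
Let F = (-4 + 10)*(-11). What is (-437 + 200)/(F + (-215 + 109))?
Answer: 237/172 ≈ 1.3779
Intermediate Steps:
F = -66 (F = 6*(-11) = -66)
(-437 + 200)/(F + (-215 + 109)) = (-437 + 200)/(-66 + (-215 + 109)) = -237/(-66 - 106) = -237/(-172) = -237*(-1/172) = 237/172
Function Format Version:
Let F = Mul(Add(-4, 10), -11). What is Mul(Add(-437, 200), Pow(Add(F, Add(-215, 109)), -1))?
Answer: Rational(237, 172) ≈ 1.3779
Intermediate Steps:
F = -66 (F = Mul(6, -11) = -66)
Mul(Add(-437, 200), Pow(Add(F, Add(-215, 109)), -1)) = Mul(Add(-437, 200), Pow(Add(-66, Add(-215, 109)), -1)) = Mul(-237, Pow(Add(-66, -106), -1)) = Mul(-237, Pow(-172, -1)) = Mul(-237, Rational(-1, 172)) = Rational(237, 172)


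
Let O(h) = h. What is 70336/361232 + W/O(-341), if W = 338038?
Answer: -7630384890/7698757 ≈ -991.12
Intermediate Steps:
70336/361232 + W/O(-341) = 70336/361232 + 338038/(-341) = 70336*(1/361232) + 338038*(-1/341) = 4396/22577 - 338038/341 = -7630384890/7698757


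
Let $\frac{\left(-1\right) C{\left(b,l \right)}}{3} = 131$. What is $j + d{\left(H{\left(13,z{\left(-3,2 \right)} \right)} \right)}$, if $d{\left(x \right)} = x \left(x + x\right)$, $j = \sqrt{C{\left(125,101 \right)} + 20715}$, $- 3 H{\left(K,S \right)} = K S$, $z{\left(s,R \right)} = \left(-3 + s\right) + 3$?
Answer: $338 + 3 \sqrt{2258} \approx 480.56$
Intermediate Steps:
$z{\left(s,R \right)} = s$
$H{\left(K,S \right)} = - \frac{K S}{3}$
$C{\left(b,l \right)} = -393$ ($C{\left(b,l \right)} = \left(-3\right) 131 = -393$)
$j = 3 \sqrt{2258}$ ($j = \sqrt{-393 + 20715} = \sqrt{20322} = 3 \sqrt{2258} \approx 142.56$)
$d{\left(x \right)} = 2 x^{2}$ ($d{\left(x \right)} = x 2 x = 2 x^{2}$)
$j + d{\left(H{\left(13,z{\left(-3,2 \right)} \right)} \right)} = 3 \sqrt{2258} + 2 \left(\left(- \frac{1}{3}\right) 13 \left(-3\right)\right)^{2} = 3 \sqrt{2258} + 2 \cdot 13^{2} = 3 \sqrt{2258} + 2 \cdot 169 = 3 \sqrt{2258} + 338 = 338 + 3 \sqrt{2258}$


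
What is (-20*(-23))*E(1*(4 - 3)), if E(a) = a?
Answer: 460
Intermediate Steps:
(-20*(-23))*E(1*(4 - 3)) = (-20*(-23))*(1*(4 - 3)) = 460*(1*1) = 460*1 = 460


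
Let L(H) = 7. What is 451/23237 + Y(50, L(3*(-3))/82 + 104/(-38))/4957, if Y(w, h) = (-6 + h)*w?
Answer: -320460538/4722618169 ≈ -0.067857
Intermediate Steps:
Y(w, h) = w*(-6 + h)
451/23237 + Y(50, L(3*(-3))/82 + 104/(-38))/4957 = 451/23237 + (50*(-6 + (7/82 + 104/(-38))))/4957 = 451*(1/23237) + (50*(-6 + (7*(1/82) + 104*(-1/38))))*(1/4957) = 451/23237 + (50*(-6 + (7/82 - 52/19)))*(1/4957) = 451/23237 + (50*(-6 - 4131/1558))*(1/4957) = 451/23237 + (50*(-13479/1558))*(1/4957) = 451/23237 - 336975/779*1/4957 = 451/23237 - 336975/3861503 = -320460538/4722618169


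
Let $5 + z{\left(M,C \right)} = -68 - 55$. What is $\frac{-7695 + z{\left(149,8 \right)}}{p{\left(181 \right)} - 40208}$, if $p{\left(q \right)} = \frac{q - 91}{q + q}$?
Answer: $\frac{1415963}{7277603} \approx 0.19456$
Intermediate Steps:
$p{\left(q \right)} = \frac{-91 + q}{2 q}$
$z{\left(M,C \right)} = -128$ ($z{\left(M,C \right)} = -5 - 123 = -128$)
$\frac{-7695 + z{\left(149,8 \right)}}{p{\left(181 \right)} - 40208} = \frac{-7695 - 128}{\frac{-91 + 181}{2 \cdot 181} - 40208} = - \frac{7823}{\frac{1}{2} \cdot \frac{1}{181} \cdot 90 - 40208} = - \frac{7823}{\frac{45}{181} - 40208} = - \frac{7823}{- \frac{7277603}{181}} = \left(-7823\right) \left(- \frac{181}{7277603}\right) = \frac{1415963}{7277603}$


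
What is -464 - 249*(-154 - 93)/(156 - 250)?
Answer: -105119/94 ≈ -1118.3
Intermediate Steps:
-464 - 249*(-154 - 93)/(156 - 250) = -464 - (-61503)/(-94) = -464 - (-61503)*(-1)/94 = -464 - 249*247/94 = -464 - 61503/94 = -105119/94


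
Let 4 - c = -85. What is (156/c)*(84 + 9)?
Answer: 14508/89 ≈ 163.01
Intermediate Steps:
c = 89 (c = 4 - 1*(-85) = 4 + 85 = 89)
(156/c)*(84 + 9) = (156/89)*(84 + 9) = (156*(1/89))*93 = (156/89)*93 = 14508/89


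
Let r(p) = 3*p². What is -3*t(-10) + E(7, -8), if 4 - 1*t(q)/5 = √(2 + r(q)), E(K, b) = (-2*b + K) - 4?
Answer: -41 + 15*√302 ≈ 219.67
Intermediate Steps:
E(K, b) = -4 + K - 2*b (E(K, b) = (K - 2*b) - 4 = -4 + K - 2*b)
t(q) = 20 - 5*√(2 + 3*q²)
-3*t(-10) + E(7, -8) = -3*(20 - 5*√(2 + 3*(-10)²)) + (-4 + 7 - 2*(-8)) = -3*(20 - 5*√(2 + 3*100)) + (-4 + 7 + 16) = -3*(20 - 5*√(2 + 300)) + 19 = -3*(20 - 5*√302) + 19 = (-60 + 15*√302) + 19 = -41 + 15*√302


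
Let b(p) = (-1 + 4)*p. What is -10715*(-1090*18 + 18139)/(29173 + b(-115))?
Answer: 15868915/28828 ≈ 550.47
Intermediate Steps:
b(p) = 3*p
-10715*(-1090*18 + 18139)/(29173 + b(-115)) = -10715*(-1090*18 + 18139)/(29173 + 3*(-115)) = -10715*(-19620 + 18139)/(29173 - 345) = -10715/(28828/(-1481)) = -10715/(28828*(-1/1481)) = -10715/(-28828/1481) = -10715*(-1481/28828) = 15868915/28828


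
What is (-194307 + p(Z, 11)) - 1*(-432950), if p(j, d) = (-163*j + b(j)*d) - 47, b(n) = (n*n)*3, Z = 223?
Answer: 1843304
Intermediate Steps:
b(n) = 3*n**2 (b(n) = n**2*3 = 3*n**2)
p(j, d) = -47 - 163*j + 3*d*j**2 (p(j, d) = (-163*j + (3*j**2)*d) - 47 = (-163*j + 3*d*j**2) - 47 = -47 - 163*j + 3*d*j**2)
(-194307 + p(Z, 11)) - 1*(-432950) = (-194307 + (-47 - 163*223 + 3*11*223**2)) - 1*(-432950) = (-194307 + (-47 - 36349 + 3*11*49729)) + 432950 = (-194307 + (-47 - 36349 + 1641057)) + 432950 = (-194307 + 1604661) + 432950 = 1410354 + 432950 = 1843304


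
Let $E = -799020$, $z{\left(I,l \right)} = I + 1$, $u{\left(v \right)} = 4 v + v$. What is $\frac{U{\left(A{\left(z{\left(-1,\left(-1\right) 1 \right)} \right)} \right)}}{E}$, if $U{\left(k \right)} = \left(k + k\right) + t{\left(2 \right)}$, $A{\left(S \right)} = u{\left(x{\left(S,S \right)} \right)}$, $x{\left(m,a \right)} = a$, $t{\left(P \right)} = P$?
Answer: $- \frac{1}{399510} \approx -2.5031 \cdot 10^{-6}$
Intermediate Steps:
$u{\left(v \right)} = 5 v$
$z{\left(I,l \right)} = 1 + I$
$A{\left(S \right)} = 5 S$
$U{\left(k \right)} = 2 + 2 k$ ($U{\left(k \right)} = \left(k + k\right) + 2 = 2 k + 2 = 2 + 2 k$)
$\frac{U{\left(A{\left(z{\left(-1,\left(-1\right) 1 \right)} \right)} \right)}}{E} = \frac{2 + 2 \cdot 5 \left(1 - 1\right)}{-799020} = \left(2 + 2 \cdot 5 \cdot 0\right) \left(- \frac{1}{799020}\right) = \left(2 + 2 \cdot 0\right) \left(- \frac{1}{799020}\right) = \left(2 + 0\right) \left(- \frac{1}{799020}\right) = 2 \left(- \frac{1}{799020}\right) = - \frac{1}{399510}$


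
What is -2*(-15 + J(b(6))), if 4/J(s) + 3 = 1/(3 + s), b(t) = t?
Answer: 426/13 ≈ 32.769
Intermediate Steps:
J(s) = 4/(-3 + 1/(3 + s))
-2*(-15 + J(b(6))) = -2*(-15 + 4*(-3 - 1*6)/(8 + 3*6)) = -2*(-15 + 4*(-3 - 6)/(8 + 18)) = -2*(-15 + 4*(-9)/26) = -2*(-15 + 4*(1/26)*(-9)) = -2*(-15 - 18/13) = -2*(-213/13) = 426/13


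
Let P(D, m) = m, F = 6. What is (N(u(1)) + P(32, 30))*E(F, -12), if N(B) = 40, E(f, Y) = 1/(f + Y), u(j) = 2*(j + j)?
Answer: -35/3 ≈ -11.667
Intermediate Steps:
u(j) = 4*j (u(j) = 2*(2*j) = 4*j)
E(f, Y) = 1/(Y + f)
(N(u(1)) + P(32, 30))*E(F, -12) = (40 + 30)/(-12 + 6) = 70/(-6) = 70*(-1/6) = -35/3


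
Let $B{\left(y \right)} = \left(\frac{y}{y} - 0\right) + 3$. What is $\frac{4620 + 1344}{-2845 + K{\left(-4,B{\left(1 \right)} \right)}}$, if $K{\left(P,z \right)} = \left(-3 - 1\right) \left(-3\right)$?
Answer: $- \frac{5964}{2833} \approx -2.1052$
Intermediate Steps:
$B{\left(y \right)} = 4$ ($B{\left(y \right)} = \left(1 + 0\right) + 3 = 1 + 3 = 4$)
$K{\left(P,z \right)} = 12$ ($K{\left(P,z \right)} = \left(-4\right) \left(-3\right) = 12$)
$\frac{4620 + 1344}{-2845 + K{\left(-4,B{\left(1 \right)} \right)}} = \frac{4620 + 1344}{-2845 + 12} = \frac{5964}{-2833} = 5964 \left(- \frac{1}{2833}\right) = - \frac{5964}{2833}$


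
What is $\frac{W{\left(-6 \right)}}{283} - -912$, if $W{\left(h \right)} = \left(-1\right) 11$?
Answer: $\frac{258085}{283} \approx 911.96$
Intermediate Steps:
$W{\left(h \right)} = -11$
$\frac{W{\left(-6 \right)}}{283} - -912 = - \frac{11}{283} - -912 = \left(-11\right) \frac{1}{283} + 912 = - \frac{11}{283} + 912 = \frac{258085}{283}$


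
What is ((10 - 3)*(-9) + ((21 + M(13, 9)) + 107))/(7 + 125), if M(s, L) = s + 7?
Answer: 85/132 ≈ 0.64394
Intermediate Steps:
M(s, L) = 7 + s
((10 - 3)*(-9) + ((21 + M(13, 9)) + 107))/(7 + 125) = ((10 - 3)*(-9) + ((21 + (7 + 13)) + 107))/(7 + 125) = (7*(-9) + ((21 + 20) + 107))/132 = (-63 + (41 + 107))*(1/132) = (-63 + 148)*(1/132) = 85*(1/132) = 85/132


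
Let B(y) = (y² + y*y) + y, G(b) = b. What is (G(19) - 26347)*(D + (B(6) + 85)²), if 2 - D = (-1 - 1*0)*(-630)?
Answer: -682974648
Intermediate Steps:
B(y) = y + 2*y² (B(y) = (y² + y²) + y = 2*y² + y = y + 2*y²)
D = -628 (D = 2 - (-1 - 1*0)*(-630) = 2 - (-1 + 0)*(-630) = 2 - (-1)*(-630) = 2 - 1*630 = 2 - 630 = -628)
(G(19) - 26347)*(D + (B(6) + 85)²) = (19 - 26347)*(-628 + (6*(1 + 2*6) + 85)²) = -26328*(-628 + (6*(1 + 12) + 85)²) = -26328*(-628 + (6*13 + 85)²) = -26328*(-628 + (78 + 85)²) = -26328*(-628 + 163²) = -26328*(-628 + 26569) = -26328*25941 = -682974648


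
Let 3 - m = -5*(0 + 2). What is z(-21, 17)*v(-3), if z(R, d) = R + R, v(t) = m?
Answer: -546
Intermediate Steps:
m = 13 (m = 3 - (-5)*(0 + 2) = 3 - (-5)*2 = 3 - 1*(-10) = 3 + 10 = 13)
v(t) = 13
z(R, d) = 2*R
z(-21, 17)*v(-3) = (2*(-21))*13 = -42*13 = -546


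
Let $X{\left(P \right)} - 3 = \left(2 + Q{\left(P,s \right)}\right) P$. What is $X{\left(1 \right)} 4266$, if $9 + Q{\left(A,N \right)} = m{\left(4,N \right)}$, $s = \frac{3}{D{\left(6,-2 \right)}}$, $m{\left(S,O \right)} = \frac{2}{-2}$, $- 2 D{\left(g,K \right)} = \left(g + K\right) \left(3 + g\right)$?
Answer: $-21330$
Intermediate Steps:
$D{\left(g,K \right)} = - \frac{\left(3 + g\right) \left(K + g\right)}{2}$ ($D{\left(g,K \right)} = - \frac{\left(g + K\right) \left(3 + g\right)}{2} = - \frac{\left(K + g\right) \left(3 + g\right)}{2} = - \frac{\left(3 + g\right) \left(K + g\right)}{2}$)
$m{\left(S,O \right)} = -1$ ($m{\left(S,O \right)} = 2 \left(- \frac{1}{2}\right) = -1$)
$s = - \frac{1}{6}$ ($s = \frac{3}{\left(- \frac{3}{2}\right) \left(-2\right) - 9 - \frac{6^{2}}{2} - \left(-1\right) 6} = \frac{3}{3 - 9 - 18 + 6} = \frac{3}{-18} = 3 \left(- \frac{1}{18}\right) = - \frac{1}{6} \approx -0.16667$)
$Q{\left(A,N \right)} = -10$ ($Q{\left(A,N \right)} = -9 - 1 = -10$)
$X{\left(P \right)} = 3 - 8 P$ ($X{\left(P \right)} = 3 + \left(2 - 10\right) P = 3 - 8 P$)
$X{\left(1 \right)} 4266 = \left(3 - 8\right) 4266 = \left(-5\right) 4266 = -21330$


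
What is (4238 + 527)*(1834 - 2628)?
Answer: -3783410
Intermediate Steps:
(4238 + 527)*(1834 - 2628) = 4765*(-794) = -3783410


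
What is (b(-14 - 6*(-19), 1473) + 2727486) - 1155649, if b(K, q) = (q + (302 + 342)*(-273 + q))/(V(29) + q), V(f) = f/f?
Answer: 2317662011/1474 ≈ 1.5724e+6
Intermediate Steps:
V(f) = 1
b(K, q) = (-175812 + 645*q)/(1 + q) (b(K, q) = (q + (302 + 342)*(-273 + q))/(1 + q) = (q + 644*(-273 + q))/(1 + q) = (q + (-175812 + 644*q))/(1 + q) = (-175812 + 645*q)/(1 + q))
(b(-14 - 6*(-19), 1473) + 2727486) - 1155649 = (3*(-58604 + 215*1473)/(1 + 1473) + 2727486) - 1155649 = (3*(-58604 + 316695)/1474 + 2727486) - 1155649 = (3*(1/1474)*258091 + 2727486) - 1155649 = (774273/1474 + 2727486) - 1155649 = 4021088637/1474 - 1155649 = 2317662011/1474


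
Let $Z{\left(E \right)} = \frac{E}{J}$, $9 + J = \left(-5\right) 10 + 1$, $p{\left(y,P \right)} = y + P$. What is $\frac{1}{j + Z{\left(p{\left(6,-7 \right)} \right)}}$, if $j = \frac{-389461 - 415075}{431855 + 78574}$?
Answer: $- \frac{1020858}{1591471} \approx -0.64146$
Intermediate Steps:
$p{\left(y,P \right)} = P + y$
$j = - \frac{804536}{510429} \approx -1.5762$
$J = -58$ ($J = -9 + \left(\left(-5\right) 10 + 1\right) = -9 + \left(-50 + 1\right) = -9 - 49 = -58$)
$Z{\left(E \right)} = - \frac{E}{58}$ ($Z{\left(E \right)} = \frac{E}{-58} = E \left(- \frac{1}{58}\right) = - \frac{E}{58}$)
$\frac{1}{j + Z{\left(p{\left(6,-7 \right)} \right)}} = \frac{1}{- \frac{804536}{510429} - \frac{-7 + 6}{58}} = \frac{1}{- \frac{804536}{510429} - - \frac{1}{58}} = \frac{1}{- \frac{804536}{510429} + \frac{1}{58}} = \frac{1}{- \frac{1591471}{1020858}} = - \frac{1020858}{1591471}$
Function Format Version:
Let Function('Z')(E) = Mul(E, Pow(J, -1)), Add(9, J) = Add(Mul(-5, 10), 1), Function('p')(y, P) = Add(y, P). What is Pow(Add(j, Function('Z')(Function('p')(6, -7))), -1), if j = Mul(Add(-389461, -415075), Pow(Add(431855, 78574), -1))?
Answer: Rational(-1020858, 1591471) ≈ -0.64146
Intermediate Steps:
Function('p')(y, P) = Add(P, y)
j = Rational(-804536, 510429) (j = Mul(-804536, Pow(510429, -1)) = Mul(-804536, Rational(1, 510429)) = Rational(-804536, 510429) ≈ -1.5762)
J = -58 (J = Add(-9, Add(Mul(-5, 10), 1)) = Add(-9, Add(-50, 1)) = Add(-9, -49) = -58)
Function('Z')(E) = Mul(Rational(-1, 58), E) (Function('Z')(E) = Mul(E, Pow(-58, -1)) = Mul(E, Rational(-1, 58)) = Mul(Rational(-1, 58), E))
Pow(Add(j, Function('Z')(Function('p')(6, -7))), -1) = Pow(Add(Rational(-804536, 510429), Mul(Rational(-1, 58), Add(-7, 6))), -1) = Pow(Add(Rational(-804536, 510429), Mul(Rational(-1, 58), -1)), -1) = Pow(Add(Rational(-804536, 510429), Rational(1, 58)), -1) = Pow(Rational(-1591471, 1020858), -1) = Rational(-1020858, 1591471)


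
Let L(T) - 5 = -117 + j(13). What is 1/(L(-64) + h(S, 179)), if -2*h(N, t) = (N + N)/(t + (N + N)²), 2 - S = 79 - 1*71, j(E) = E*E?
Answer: 323/18417 ≈ 0.017538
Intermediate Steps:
j(E) = E²
S = -6 (S = 2 - (79 - 1*71) = 2 - (79 - 71) = 2 - 1*8 = 2 - 8 = -6)
L(T) = 57 (L(T) = 5 + (-117 + 13²) = 5 + (-117 + 169) = 5 + 52 = 57)
h(N, t) = -N/(t + 4*N²) (h(N, t) = -(N + N)/(2*(t + (N + N)²)) = -2*N/(2*(t + (2*N)²)) = -2*N/(2*(t + 4*N²)) = -N/(t + 4*N²))
1/(L(-64) + h(S, 179)) = 1/(57 - 1*(-6)/(179 + 4*(-6)²)) = 1/(57 - 1*(-6)/(179 + 4*36)) = 1/(57 - 1*(-6)/(179 + 144)) = 1/(57 - 1*(-6)/323) = 1/(57 - 1*(-6)*1/323) = 1/(57 + 6/323) = 1/(18417/323) = 323/18417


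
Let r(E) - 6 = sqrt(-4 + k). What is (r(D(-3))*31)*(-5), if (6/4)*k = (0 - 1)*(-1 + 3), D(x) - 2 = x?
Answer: -930 - 620*I*sqrt(3)/3 ≈ -930.0 - 357.96*I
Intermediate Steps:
D(x) = 2 + x
k = -4/3 (k = 2*((0 - 1)*(-1 + 3))/3 = 2*(-1*2)/3 = (2/3)*(-2) = -4/3 ≈ -1.3333)
r(E) = 6 + 4*I*sqrt(3)/3 (r(E) = 6 + sqrt(-4 - 4/3) = 6 + sqrt(-16/3) = 6 + 4*I*sqrt(3)/3)
(r(D(-3))*31)*(-5) = ((6 + 4*I*sqrt(3)/3)*31)*(-5) = (186 + 124*I*sqrt(3)/3)*(-5) = -930 - 620*I*sqrt(3)/3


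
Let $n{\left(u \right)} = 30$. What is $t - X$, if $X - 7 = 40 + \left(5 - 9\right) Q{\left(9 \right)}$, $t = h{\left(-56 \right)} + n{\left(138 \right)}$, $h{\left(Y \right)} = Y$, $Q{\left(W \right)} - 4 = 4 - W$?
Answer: $-77$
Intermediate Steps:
$Q{\left(W \right)} = 8 - W$ ($Q{\left(W \right)} = 4 - \left(-4 + W\right) = 8 - W$)
$t = -26$ ($t = -56 + 30 = -26$)
$X = 51$ ($X = 7 + \left(40 + \left(5 - 9\right) \left(8 - 9\right)\right) = 7 + \left(40 - 4 \left(8 - 9\right)\right) = 7 + \left(40 - -4\right) = 7 + \left(40 + 4\right) = 7 + 44 = 51$)
$t - X = -26 - 51 = -77$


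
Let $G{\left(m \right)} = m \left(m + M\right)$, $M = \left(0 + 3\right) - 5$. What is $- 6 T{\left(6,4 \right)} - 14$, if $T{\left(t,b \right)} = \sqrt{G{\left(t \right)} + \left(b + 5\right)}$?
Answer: $-14 - 6 \sqrt{33} \approx -48.467$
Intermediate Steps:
$M = -2$ ($M = 3 - 5 = -2$)
$G{\left(m \right)} = m \left(-2 + m\right)$ ($G{\left(m \right)} = m \left(m - 2\right) = m \left(-2 + m\right)$)
$T{\left(t,b \right)} = \sqrt{5 + b + t \left(-2 + t\right)}$ ($T{\left(t,b \right)} = \sqrt{t \left(-2 + t\right) + \left(b + 5\right)} = \sqrt{t \left(-2 + t\right) + \left(5 + b\right)} = \sqrt{5 + b + t \left(-2 + t\right)}$)
$- 6 T{\left(6,4 \right)} - 14 = - 6 \sqrt{5 + 4 + 6 \left(-2 + 6\right)} - 14 = - 6 \sqrt{5 + 4 + 6 \cdot 4} - 14 = - 6 \sqrt{5 + 4 + 24} - 14 = - 6 \sqrt{33} - 14 = -14 - 6 \sqrt{33}$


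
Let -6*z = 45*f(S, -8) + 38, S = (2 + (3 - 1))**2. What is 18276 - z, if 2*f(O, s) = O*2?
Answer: 55207/3 ≈ 18402.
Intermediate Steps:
S = 16 (S = (2 + 2)**2 = 4**2 = 16)
f(O, s) = O (f(O, s) = (O*2)/2 = (2*O)/2 = O)
z = -379/3 (z = -(45*16 + 38)/6 = -(720 + 38)/6 = -1/6*758 = -379/3 ≈ -126.33)
18276 - z = 18276 - 1*(-379/3) = 18276 + 379/3 = 55207/3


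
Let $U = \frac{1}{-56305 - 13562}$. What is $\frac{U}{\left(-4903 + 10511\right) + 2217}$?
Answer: $- \frac{1}{546709275} \approx -1.8291 \cdot 10^{-9}$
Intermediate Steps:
$U = - \frac{1}{69867}$ ($U = \frac{1}{-69867} = - \frac{1}{69867} \approx -1.4313 \cdot 10^{-5}$)
$\frac{U}{\left(-4903 + 10511\right) + 2217} = - \frac{1}{69867 \left(\left(-4903 + 10511\right) + 2217\right)} = - \frac{1}{69867 \left(5608 + 2217\right)} = - \frac{1}{69867 \cdot 7825} = \left(- \frac{1}{69867}\right) \frac{1}{7825} = - \frac{1}{546709275}$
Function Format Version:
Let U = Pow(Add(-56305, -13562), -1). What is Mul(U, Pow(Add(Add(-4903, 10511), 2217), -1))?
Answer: Rational(-1, 546709275) ≈ -1.8291e-9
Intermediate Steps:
U = Rational(-1, 69867) (U = Pow(-69867, -1) = Rational(-1, 69867) ≈ -1.4313e-5)
Mul(U, Pow(Add(Add(-4903, 10511), 2217), -1)) = Mul(Rational(-1, 69867), Pow(Add(Add(-4903, 10511), 2217), -1)) = Mul(Rational(-1, 69867), Pow(Add(5608, 2217), -1)) = Mul(Rational(-1, 69867), Pow(7825, -1)) = Mul(Rational(-1, 69867), Rational(1, 7825)) = Rational(-1, 546709275)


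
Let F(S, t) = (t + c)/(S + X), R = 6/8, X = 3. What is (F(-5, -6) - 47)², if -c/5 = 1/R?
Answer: 14884/9 ≈ 1653.8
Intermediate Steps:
R = ¾ (R = 6*(⅛) = ¾ ≈ 0.75000)
c = -20/3 (c = -5/¾ = -5*4/3 = -20/3 ≈ -6.6667)
F(S, t) = (-20/3 + t)/(3 + S) (F(S, t) = (t - 20/3)/(S + 3) = (-20/3 + t)/(3 + S))
(F(-5, -6) - 47)² = ((-20/3 - 6)/(3 - 5) - 47)² = (-38/3/(-2) - 47)² = (-½*(-38/3) - 47)² = (19/3 - 47)² = (-122/3)² = 14884/9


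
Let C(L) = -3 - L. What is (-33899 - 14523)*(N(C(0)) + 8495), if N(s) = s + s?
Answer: -411054358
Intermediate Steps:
N(s) = 2*s
(-33899 - 14523)*(N(C(0)) + 8495) = (-33899 - 14523)*(2*(-3 - 1*0) + 8495) = -48422*(2*(-3 + 0) + 8495) = -48422*(2*(-3) + 8495) = -48422*(-6 + 8495) = -48422*8489 = -411054358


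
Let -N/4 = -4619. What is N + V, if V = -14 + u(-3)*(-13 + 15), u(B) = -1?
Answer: 18460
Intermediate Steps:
N = 18476 (N = -4*(-4619) = 18476)
V = -16 (V = -14 - (-13 + 15) = -14 - 1*2 = -14 - 2 = -16)
N + V = 18476 - 16 = 18460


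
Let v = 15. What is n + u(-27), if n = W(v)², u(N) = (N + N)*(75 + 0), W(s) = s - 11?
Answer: -4034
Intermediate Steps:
W(s) = -11 + s
u(N) = 150*N (u(N) = (2*N)*75 = 150*N)
n = 16 (n = (-11 + 15)² = 4² = 16)
n + u(-27) = 16 + 150*(-27) = 16 - 4050 = -4034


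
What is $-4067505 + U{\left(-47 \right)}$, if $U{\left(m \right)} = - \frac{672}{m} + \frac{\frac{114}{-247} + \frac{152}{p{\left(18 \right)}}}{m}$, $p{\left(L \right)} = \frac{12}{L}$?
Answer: $- \frac{2485239777}{611} \approx -4.0675 \cdot 10^{6}$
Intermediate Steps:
$U{\left(m \right)} = - \frac{5778}{13 m}$ ($U{\left(m \right)} = - \frac{672}{m} + \frac{\frac{114}{-247} + \frac{152}{12 \cdot \frac{1}{18}}}{m} = - \frac{672}{m} + \frac{114 \left(- \frac{1}{247}\right) + \frac{152}{12 \cdot \frac{1}{18}}}{m} = - \frac{672}{m} + \frac{- \frac{6}{13} + \frac{152}{\frac{2}{3}}}{m} = - \frac{672}{m} + \frac{- \frac{6}{13} + 152 \cdot \frac{3}{2}}{m} = - \frac{672}{m} + \frac{- \frac{6}{13} + 228}{m} = - \frac{672}{m} + \frac{2958}{13 m} = - \frac{5778}{13 m}$)
$-4067505 + U{\left(-47 \right)} = -4067505 - \frac{5778}{13 \left(-47\right)} = -4067505 - - \frac{5778}{611} = -4067505 + \frac{5778}{611} = - \frac{2485239777}{611}$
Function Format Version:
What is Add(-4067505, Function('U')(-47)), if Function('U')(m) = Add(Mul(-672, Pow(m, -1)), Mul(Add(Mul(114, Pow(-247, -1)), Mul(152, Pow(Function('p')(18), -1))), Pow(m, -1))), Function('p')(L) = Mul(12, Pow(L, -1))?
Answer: Rational(-2485239777, 611) ≈ -4.0675e+6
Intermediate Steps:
Function('U')(m) = Mul(Rational(-5778, 13), Pow(m, -1)) (Function('U')(m) = Add(Mul(-672, Pow(m, -1)), Mul(Add(Mul(114, Pow(-247, -1)), Mul(152, Pow(Mul(12, Pow(18, -1)), -1))), Pow(m, -1))) = Add(Mul(-672, Pow(m, -1)), Mul(Add(Mul(114, Rational(-1, 247)), Mul(152, Pow(Mul(12, Rational(1, 18)), -1))), Pow(m, -1))) = Add(Mul(-672, Pow(m, -1)), Mul(Add(Rational(-6, 13), Mul(152, Pow(Rational(2, 3), -1))), Pow(m, -1))) = Add(Mul(-672, Pow(m, -1)), Mul(Add(Rational(-6, 13), Mul(152, Rational(3, 2))), Pow(m, -1))) = Add(Mul(-672, Pow(m, -1)), Mul(Add(Rational(-6, 13), 228), Pow(m, -1))) = Add(Mul(-672, Pow(m, -1)), Mul(Rational(2958, 13), Pow(m, -1))) = Mul(Rational(-5778, 13), Pow(m, -1)))
Add(-4067505, Function('U')(-47)) = Add(-4067505, Mul(Rational(-5778, 13), Pow(-47, -1))) = Add(-4067505, Mul(Rational(-5778, 13), Rational(-1, 47))) = Add(-4067505, Rational(5778, 611)) = Rational(-2485239777, 611)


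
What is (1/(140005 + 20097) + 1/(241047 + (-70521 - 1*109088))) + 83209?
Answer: 204618142696206/2459086669 ≈ 83209.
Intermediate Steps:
(1/(140005 + 20097) + 1/(241047 + (-70521 - 1*109088))) + 83209 = (1/160102 + 1/(241047 + (-70521 - 109088))) + 83209 = (1/160102 + 1/(241047 - 179609)) + 83209 = (1/160102 + 1/61438) + 83209 = 55385/2459086669 + 83209 = 204618142696206/2459086669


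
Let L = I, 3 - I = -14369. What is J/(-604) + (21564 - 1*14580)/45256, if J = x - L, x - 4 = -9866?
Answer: 68809515/1708414 ≈ 40.277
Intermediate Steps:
I = 14372 (I = 3 - 1*(-14369) = 3 + 14369 = 14372)
x = -9862 (x = 4 - 9866 = -9862)
L = 14372
J = -24234 (J = -9862 - 1*14372 = -9862 - 14372 = -24234)
J/(-604) + (21564 - 1*14580)/45256 = -24234/(-604) + (21564 - 1*14580)/45256 = -24234*(-1/604) + (21564 - 14580)*(1/45256) = 12117/302 + 6984*(1/45256) = 12117/302 + 873/5657 = 68809515/1708414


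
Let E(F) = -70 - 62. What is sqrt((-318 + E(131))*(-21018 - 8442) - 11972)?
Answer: 2*sqrt(3311257) ≈ 3639.4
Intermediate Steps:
E(F) = -132
sqrt((-318 + E(131))*(-21018 - 8442) - 11972) = sqrt((-318 - 132)*(-21018 - 8442) - 11972) = sqrt(-450*(-29460) - 11972) = sqrt(13257000 - 11972) = sqrt(13245028) = 2*sqrt(3311257)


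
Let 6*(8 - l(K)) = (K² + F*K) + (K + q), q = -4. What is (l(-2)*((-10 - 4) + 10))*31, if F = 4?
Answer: -3596/3 ≈ -1198.7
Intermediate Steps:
l(K) = 26/3 - 5*K/6 - K²/6 (l(K) = 8 - ((K² + 4*K) + (K - 4))/6 = 8 - ((K² + 4*K) + (-4 + K))/6 = 8 - (-4 + K² + 5*K)/6 = 8 + (⅔ - 5*K/6 - K²/6) = 26/3 - 5*K/6 - K²/6)
(l(-2)*((-10 - 4) + 10))*31 = ((26/3 - ⅚*(-2) - ⅙*(-2)²)*((-10 - 4) + 10))*31 = ((26/3 + 5/3 - ⅙*4)*(-14 + 10))*31 = ((26/3 + 5/3 - ⅔)*(-4))*31 = ((29/3)*(-4))*31 = -116/3*31 = -3596/3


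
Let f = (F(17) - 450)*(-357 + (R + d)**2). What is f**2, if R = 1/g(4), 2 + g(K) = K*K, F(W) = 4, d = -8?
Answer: 165281184205929/9604 ≈ 1.7210e+10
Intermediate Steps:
g(K) = -2 + K**2 (g(K) = -2 + K*K = -2 + K**2)
R = 1/14 (R = 1/(-2 + 4**2) = 1/(-2 + 16) = 1/14 ≈ 0.071429)
f = 12856173/98 (f = (4 - 450)*(-357 + (1/14 - 8)**2) = -446*(-357 + (-111/14)**2) = -446*(-357 + 12321/196) = -446*(-57651/196) = 12856173/98 ≈ 1.3119e+5)
f**2 = (12856173/98)**2 = 165281184205929/9604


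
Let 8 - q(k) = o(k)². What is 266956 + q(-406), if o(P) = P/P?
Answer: 266963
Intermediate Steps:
o(P) = 1
q(k) = 7 (q(k) = 8 - 1*1² = 8 - 1*1 = 8 - 1 = 7)
266956 + q(-406) = 266956 + 7 = 266963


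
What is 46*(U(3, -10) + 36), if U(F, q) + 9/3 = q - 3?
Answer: 920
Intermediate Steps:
U(F, q) = -6 + q (U(F, q) = -3 + (q - 3) = -3 + (-3 + q) = -6 + q)
46*(U(3, -10) + 36) = 46*((-6 - 10) + 36) = 46*(-16 + 36) = 46*20 = 920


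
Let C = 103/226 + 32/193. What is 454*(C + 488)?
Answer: 4837981765/21809 ≈ 2.2183e+5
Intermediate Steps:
C = 27111/43618 (C = 103*(1/226) + 32*(1/193) = 103/226 + 32/193 = 27111/43618 ≈ 0.62156)
454*(C + 488) = 454*(27111/43618 + 488) = 454*(21312695/43618) = 4837981765/21809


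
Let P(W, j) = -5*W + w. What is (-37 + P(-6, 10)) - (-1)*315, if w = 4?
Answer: 312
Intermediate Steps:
P(W, j) = 4 - 5*W (P(W, j) = -5*W + 4 = 4 - 5*W)
(-37 + P(-6, 10)) - (-1)*315 = (-37 + (4 - 5*(-6))) - (-1)*315 = (-37 + (4 + 30)) - 1*(-315) = (-37 + 34) + 315 = -3 + 315 = 312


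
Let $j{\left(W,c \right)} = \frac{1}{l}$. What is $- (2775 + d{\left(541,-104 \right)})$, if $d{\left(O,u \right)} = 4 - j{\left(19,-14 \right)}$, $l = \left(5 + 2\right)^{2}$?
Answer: $- \frac{136170}{49} \approx -2779.0$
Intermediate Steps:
$l = 49$ ($l = 7^{2} = 49$)
$j{\left(W,c \right)} = \frac{1}{49}$
$d{\left(O,u \right)} = \frac{195}{49}$ ($d{\left(O,u \right)} = 4 - \frac{1}{49} = \frac{195}{49}$)
$- (2775 + d{\left(541,-104 \right)}) = - (2775 + \frac{195}{49}) = \left(-1\right) \frac{136170}{49} = - \frac{136170}{49}$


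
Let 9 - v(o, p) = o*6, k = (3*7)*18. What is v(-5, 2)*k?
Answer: 14742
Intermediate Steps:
k = 378 (k = 21*18 = 378)
v(o, p) = 9 - 6*o (v(o, p) = 9 - o*6 = 9 - 6*o)
v(-5, 2)*k = (9 - 6*(-5))*378 = (9 + 30)*378 = 39*378 = 14742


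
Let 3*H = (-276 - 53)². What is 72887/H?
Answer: 218661/108241 ≈ 2.0201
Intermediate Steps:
H = 108241/3 (H = (-276 - 53)²/3 = (⅓)*(-329)² = (⅓)*108241 = 108241/3 ≈ 36080.)
72887/H = 72887/(108241/3) = 72887*(3/108241) = 218661/108241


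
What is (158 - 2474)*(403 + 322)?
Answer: -1679100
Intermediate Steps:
(158 - 2474)*(403 + 322) = -2316*725 = -1679100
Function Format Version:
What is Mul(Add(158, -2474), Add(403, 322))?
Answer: -1679100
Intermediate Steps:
Mul(Add(158, -2474), Add(403, 322)) = Mul(-2316, 725) = -1679100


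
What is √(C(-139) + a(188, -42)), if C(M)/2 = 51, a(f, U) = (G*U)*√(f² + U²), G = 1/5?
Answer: √(2550 - 420*√9277)/5 ≈ 38.938*I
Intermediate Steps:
G = ⅕ ≈ 0.20000
a(f, U) = U*√(U² + f²)/5 (a(f, U) = (U/5)*√(f² + U²) = (U/5)*√(U² + f²) = U*√(U² + f²)/5)
C(M) = 102 (C(M) = 2*51 = 102)
√(C(-139) + a(188, -42)) = √(102 + (⅕)*(-42)*√((-42)² + 188²)) = √(102 + (⅕)*(-42)*√(1764 + 35344)) = √(102 + (⅕)*(-42)*√37108) = √(102 + (⅕)*(-42)*(2*√9277)) = √(102 - 84*√9277/5)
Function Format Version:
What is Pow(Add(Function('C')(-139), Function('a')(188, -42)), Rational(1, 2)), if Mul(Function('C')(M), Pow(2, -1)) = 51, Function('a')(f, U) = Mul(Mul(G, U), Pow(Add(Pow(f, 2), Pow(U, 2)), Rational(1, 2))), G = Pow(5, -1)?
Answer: Mul(Rational(1, 5), Pow(Add(2550, Mul(-420, Pow(9277, Rational(1, 2)))), Rational(1, 2))) ≈ Mul(38.938, I)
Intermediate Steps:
G = Rational(1, 5) ≈ 0.20000
Function('a')(f, U) = Mul(Rational(1, 5), U, Pow(Add(Pow(U, 2), Pow(f, 2)), Rational(1, 2))) (Function('a')(f, U) = Mul(Mul(Rational(1, 5), U), Pow(Add(Pow(f, 2), Pow(U, 2)), Rational(1, 2))) = Mul(Mul(Rational(1, 5), U), Pow(Add(Pow(U, 2), Pow(f, 2)), Rational(1, 2))) = Mul(Rational(1, 5), U, Pow(Add(Pow(U, 2), Pow(f, 2)), Rational(1, 2))))
Function('C')(M) = 102 (Function('C')(M) = Mul(2, 51) = 102)
Pow(Add(Function('C')(-139), Function('a')(188, -42)), Rational(1, 2)) = Pow(Add(102, Mul(Rational(1, 5), -42, Pow(Add(Pow(-42, 2), Pow(188, 2)), Rational(1, 2)))), Rational(1, 2)) = Pow(Add(102, Mul(Rational(1, 5), -42, Pow(Add(1764, 35344), Rational(1, 2)))), Rational(1, 2)) = Pow(Add(102, Mul(Rational(1, 5), -42, Pow(37108, Rational(1, 2)))), Rational(1, 2)) = Pow(Add(102, Mul(Rational(1, 5), -42, Mul(2, Pow(9277, Rational(1, 2))))), Rational(1, 2)) = Pow(Add(102, Mul(Rational(-84, 5), Pow(9277, Rational(1, 2)))), Rational(1, 2))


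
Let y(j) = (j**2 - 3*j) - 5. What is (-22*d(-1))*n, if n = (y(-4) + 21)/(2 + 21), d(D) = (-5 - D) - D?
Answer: 2904/23 ≈ 126.26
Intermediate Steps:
d(D) = -5 - 2*D
y(j) = -5 + j**2 - 3*j
n = 44/23 (n = ((-5 + (-4)**2 - 3*(-4)) + 21)/(2 + 21) = ((-5 + 16 + 12) + 21)/23 = (23 + 21)*(1/23) = 44*(1/23) = 44/23 ≈ 1.9130)
(-22*d(-1))*n = -22*(-5 - 2*(-1))*(44/23) = -22*(-5 + 2)*(44/23) = -22*(-3)*(44/23) = 66*(44/23) = 2904/23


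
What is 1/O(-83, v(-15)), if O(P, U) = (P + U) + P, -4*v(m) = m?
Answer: -4/649 ≈ -0.0061633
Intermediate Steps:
v(m) = -m/4
O(P, U) = U + 2*P
1/O(-83, v(-15)) = 1/(-¼*(-15) + 2*(-83)) = 1/(15/4 - 166) = 1/(-649/4) = -4/649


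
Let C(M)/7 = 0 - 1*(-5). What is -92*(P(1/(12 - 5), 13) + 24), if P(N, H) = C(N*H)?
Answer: -5428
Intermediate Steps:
C(M) = 35 (C(M) = 7*(0 - 1*(-5)) = 7*(0 + 5) = 7*5 = 35)
P(N, H) = 35
-92*(P(1/(12 - 5), 13) + 24) = -92*(35 + 24) = -92*59 = -5428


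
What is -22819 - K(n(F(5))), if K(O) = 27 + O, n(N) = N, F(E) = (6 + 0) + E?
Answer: -22857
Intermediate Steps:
F(E) = 6 + E
-22819 - K(n(F(5))) = -22819 - (27 + (6 + 5)) = -22819 - (27 + 11) = -22819 - 1*38 = -22819 - 38 = -22857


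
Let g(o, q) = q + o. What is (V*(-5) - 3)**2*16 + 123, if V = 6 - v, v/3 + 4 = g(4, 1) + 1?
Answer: 267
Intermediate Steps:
g(o, q) = o + q
v = 6 (v = -12 + 3*((4 + 1) + 1) = -12 + 3*(5 + 1) = -12 + 3*6 = -12 + 18 = 6)
V = 0 (V = 6 - 1*6 = 6 - 6 = 0)
(V*(-5) - 3)**2*16 + 123 = (0*(-5) - 3)**2*16 + 123 = (0 - 3)**2*16 + 123 = (-3)**2*16 + 123 = 9*16 + 123 = 144 + 123 = 267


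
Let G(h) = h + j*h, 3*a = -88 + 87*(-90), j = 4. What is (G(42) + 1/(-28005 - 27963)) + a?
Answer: -45321643/18656 ≈ -2429.3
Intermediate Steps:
a = -7918/3 (a = (-88 + 87*(-90))/3 = (-88 - 7830)/3 = (⅓)*(-7918) = -7918/3 ≈ -2639.3)
G(h) = 5*h (G(h) = h + 4*h = 5*h)
(G(42) + 1/(-28005 - 27963)) + a = (5*42 + 1/(-28005 - 27963)) - 7918/3 = (210 + 1/(-55968)) - 7918/3 = (210 - 1/55968) - 7918/3 = 11753279/55968 - 7918/3 = -45321643/18656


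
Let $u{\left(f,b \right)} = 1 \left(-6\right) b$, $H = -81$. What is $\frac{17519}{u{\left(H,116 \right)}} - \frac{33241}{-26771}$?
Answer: $- \frac{445865413}{18632616} \approx -23.929$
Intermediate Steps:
$u{\left(f,b \right)} = - 6 b$
$\frac{17519}{u{\left(H,116 \right)}} - \frac{33241}{-26771} = \frac{17519}{\left(-6\right) 116} - \frac{33241}{-26771} = \frac{17519}{-696} - - \frac{33241}{26771} = 17519 \left(- \frac{1}{696}\right) + \frac{33241}{26771} = - \frac{17519}{696} + \frac{33241}{26771} = - \frac{445865413}{18632616}$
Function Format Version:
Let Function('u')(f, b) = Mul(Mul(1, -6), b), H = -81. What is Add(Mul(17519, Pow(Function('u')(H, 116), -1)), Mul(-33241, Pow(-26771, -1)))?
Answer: Rational(-445865413, 18632616) ≈ -23.929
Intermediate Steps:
Function('u')(f, b) = Mul(-6, b)
Add(Mul(17519, Pow(Function('u')(H, 116), -1)), Mul(-33241, Pow(-26771, -1))) = Add(Mul(17519, Pow(Mul(-6, 116), -1)), Mul(-33241, Pow(-26771, -1))) = Add(Mul(17519, Pow(-696, -1)), Mul(-33241, Rational(-1, 26771))) = Add(Mul(17519, Rational(-1, 696)), Rational(33241, 26771)) = Add(Rational(-17519, 696), Rational(33241, 26771)) = Rational(-445865413, 18632616)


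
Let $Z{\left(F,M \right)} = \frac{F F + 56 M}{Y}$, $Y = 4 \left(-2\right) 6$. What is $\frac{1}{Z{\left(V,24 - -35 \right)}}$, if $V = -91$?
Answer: $- \frac{48}{11585} \approx -0.0041433$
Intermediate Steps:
$Y = -48$ ($Y = \left(-8\right) 6 = -48$)
$Z{\left(F,M \right)} = - \frac{7 M}{6} - \frac{F^{2}}{48}$ ($Z{\left(F,M \right)} = \frac{F F + 56 M}{-48} = \left(F^{2} + 56 M\right) \left(- \frac{1}{48}\right) = - \frac{7 M}{6} - \frac{F^{2}}{48}$)
$\frac{1}{Z{\left(V,24 - -35 \right)}} = \frac{1}{- \frac{7 \left(24 - -35\right)}{6} - \frac{\left(-91\right)^{2}}{48}} = \frac{1}{- \frac{7 \left(24 + 35\right)}{6} - \frac{8281}{48}} = \frac{1}{\left(- \frac{7}{6}\right) 59 - \frac{8281}{48}} = \frac{1}{- \frac{413}{6} - \frac{8281}{48}} = \frac{1}{- \frac{11585}{48}} = - \frac{48}{11585}$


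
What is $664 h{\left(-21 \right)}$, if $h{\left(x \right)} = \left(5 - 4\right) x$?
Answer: $-13944$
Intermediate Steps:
$h{\left(x \right)} = x$ ($h{\left(x \right)} = 1 x = x$)
$664 h{\left(-21 \right)} = 664 \left(-21\right) = -13944$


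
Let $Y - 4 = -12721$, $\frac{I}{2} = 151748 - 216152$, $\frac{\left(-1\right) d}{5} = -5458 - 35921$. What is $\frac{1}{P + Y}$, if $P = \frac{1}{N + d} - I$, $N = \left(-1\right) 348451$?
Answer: $\frac{141556}{16433377595} \approx 8.6139 \cdot 10^{-6}$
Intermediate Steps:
$N = -348451$
$d = 206895$ ($d = - 5 \left(-5458 - 35921\right) = \left(-5\right) \left(-41379\right) = 206895$)
$I = -128808$ ($I = 2 \left(151748 - 216152\right) = 2 \left(-64404\right) = -128808$)
$Y = -12717$ ($Y = 4 - 12721 = -12717$)
$P = \frac{18233545247}{141556}$ ($P = \frac{1}{-348451 + 206895} - -128808 = \frac{1}{-141556} + 128808 = - \frac{1}{141556} + 128808 = \frac{18233545247}{141556} \approx 1.2881 \cdot 10^{5}$)
$\frac{1}{P + Y} = \frac{1}{\frac{18233545247}{141556} - 12717} = \frac{1}{\frac{16433377595}{141556}} = \frac{141556}{16433377595}$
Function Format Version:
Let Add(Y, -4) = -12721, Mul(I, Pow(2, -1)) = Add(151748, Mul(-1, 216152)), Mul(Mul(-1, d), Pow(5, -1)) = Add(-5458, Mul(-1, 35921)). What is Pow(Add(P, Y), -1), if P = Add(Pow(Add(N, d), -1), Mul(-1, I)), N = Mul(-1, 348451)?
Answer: Rational(141556, 16433377595) ≈ 8.6139e-6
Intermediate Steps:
N = -348451
d = 206895 (d = Mul(-5, Add(-5458, Mul(-1, 35921))) = Mul(-5, Add(-5458, -35921)) = Mul(-5, -41379) = 206895)
I = -128808 (I = Mul(2, Add(151748, Mul(-1, 216152))) = Mul(2, Add(151748, -216152)) = Mul(2, -64404) = -128808)
Y = -12717 (Y = Add(4, -12721) = -12717)
P = Rational(18233545247, 141556) (P = Add(Pow(Add(-348451, 206895), -1), Mul(-1, -128808)) = Add(Pow(-141556, -1), 128808) = Add(Rational(-1, 141556), 128808) = Rational(18233545247, 141556) ≈ 1.2881e+5)
Pow(Add(P, Y), -1) = Pow(Add(Rational(18233545247, 141556), -12717), -1) = Pow(Rational(16433377595, 141556), -1) = Rational(141556, 16433377595)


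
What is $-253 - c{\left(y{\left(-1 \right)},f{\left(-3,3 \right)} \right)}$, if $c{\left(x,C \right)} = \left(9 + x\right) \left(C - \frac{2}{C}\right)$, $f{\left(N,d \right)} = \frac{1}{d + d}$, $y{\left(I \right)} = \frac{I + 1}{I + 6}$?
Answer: $- \frac{293}{2} \approx -146.5$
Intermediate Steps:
$y{\left(I \right)} = \frac{1 + I}{6 + I}$
$f{\left(N,d \right)} = \frac{1}{2 d}$
$-253 - c{\left(y{\left(-1 \right)},f{\left(-3,3 \right)} \right)} = -253 - \frac{-18 - 2 \frac{1 - 1}{6 - 1} + \left(\frac{1}{2 \cdot 3}\right)^{2} \left(9 + \frac{1 - 1}{6 - 1}\right)}{\frac{1}{2} \cdot \frac{1}{3}} = -253 - \frac{-18 - 2 \cdot \frac{1}{5} \cdot 0 + \left(\frac{1}{2} \cdot \frac{1}{3}\right)^{2} \left(9 + \frac{1}{5} \cdot 0\right)}{\frac{1}{2} \cdot \frac{1}{3}} = -253 - \frac{1}{\frac{1}{6}} \left(-18 - 2 \cdot \frac{1}{5} \cdot 0 + \frac{9 + \frac{1}{5} \cdot 0}{36}\right) = -253 - 6 \left(-18 - 0 + \frac{9 + 0}{36}\right) = -253 - 6 \left(-18 + 0 + \frac{1}{36} \cdot 9\right) = -253 - 6 \left(-18 + 0 + \frac{1}{4}\right) = -253 - 6 \left(- \frac{71}{4}\right) = -253 - - \frac{213}{2} = -253 + \frac{213}{2} = - \frac{293}{2}$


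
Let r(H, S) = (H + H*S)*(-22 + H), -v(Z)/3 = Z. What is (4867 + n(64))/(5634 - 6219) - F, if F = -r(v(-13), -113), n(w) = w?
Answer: -43444691/585 ≈ -74264.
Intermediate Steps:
v(Z) = -3*Z
r(H, S) = (-22 + H)*(H + H*S)
F = 74256 (F = -(-3*(-13))*(-22 - 3*(-13) - 22*(-113) - 3*(-13)*(-113)) = -39*(-22 + 39 + 2486 + 39*(-113)) = -39*(-22 + 39 + 2486 - 4407) = -39*(-1904) = -1*(-74256) = 74256)
(4867 + n(64))/(5634 - 6219) - F = (4867 + 64)/(5634 - 6219) - 1*74256 = 4931/(-585) - 74256 = 4931*(-1/585) - 74256 = -4931/585 - 74256 = -43444691/585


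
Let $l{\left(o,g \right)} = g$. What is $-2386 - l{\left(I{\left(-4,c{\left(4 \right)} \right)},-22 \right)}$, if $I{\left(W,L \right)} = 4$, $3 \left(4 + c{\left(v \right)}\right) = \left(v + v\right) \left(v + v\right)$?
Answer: $-2364$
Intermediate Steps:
$c{\left(v \right)} = -4 + \frac{4 v^{2}}{3}$ ($c{\left(v \right)} = -4 + \frac{\left(v + v\right) \left(v + v\right)}{3} = -4 + \frac{2 v 2 v}{3} = -4 + \frac{4 v^{2}}{3}$)
$-2386 - l{\left(I{\left(-4,c{\left(4 \right)} \right)},-22 \right)} = -2386 - -22 = -2386 + 22 = -2364$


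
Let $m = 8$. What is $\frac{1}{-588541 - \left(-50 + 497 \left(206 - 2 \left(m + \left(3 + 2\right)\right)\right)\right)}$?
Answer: $- \frac{1}{677951} \approx -1.475 \cdot 10^{-6}$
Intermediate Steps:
$\frac{1}{-588541 - \left(-50 + 497 \left(206 - 2 \left(m + \left(3 + 2\right)\right)\right)\right)} = \frac{1}{-588541 + \left(\left(44 + 6\right) - 497 \left(206 - 2 \left(8 + \left(3 + 2\right)\right)\right)\right)} = \frac{1}{-588541 + \left(50 - 497 \left(206 - 2 \left(8 + 5\right)\right)\right)} = \frac{1}{-588541 + \left(50 - 497 \left(206 - 2 \cdot 13\right)\right)} = \frac{1}{-588541 + \left(50 - 497 \left(206 - 26\right)\right)} = \frac{1}{-588541 + \left(50 - 89460\right)} = \frac{1}{-588541 - 89410} = \frac{1}{-677951} = - \frac{1}{677951}$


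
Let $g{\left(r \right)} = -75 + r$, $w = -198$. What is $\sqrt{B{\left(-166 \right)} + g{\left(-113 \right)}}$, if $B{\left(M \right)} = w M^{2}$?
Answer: $2 i \sqrt{1364069} \approx 2335.9 i$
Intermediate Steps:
$B{\left(M \right)} = - 198 M^{2}$
$\sqrt{B{\left(-166 \right)} + g{\left(-113 \right)}} = \sqrt{- 198 \left(-166\right)^{2} - 188} = \sqrt{\left(-198\right) 27556 - 188} = \sqrt{-5456088 - 188} = \sqrt{-5456276} = 2 i \sqrt{1364069}$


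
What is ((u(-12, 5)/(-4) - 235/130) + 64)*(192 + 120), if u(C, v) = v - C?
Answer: 18078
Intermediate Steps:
((u(-12, 5)/(-4) - 235/130) + 64)*(192 + 120) = (((5 - 1*(-12))/(-4) - 235/130) + 64)*(192 + 120) = (((5 + 12)*(-¼) - 235*1/130) + 64)*312 = ((17*(-¼) - 47/26) + 64)*312 = ((-17/4 - 47/26) + 64)*312 = (-315/52 + 64)*312 = (3013/52)*312 = 18078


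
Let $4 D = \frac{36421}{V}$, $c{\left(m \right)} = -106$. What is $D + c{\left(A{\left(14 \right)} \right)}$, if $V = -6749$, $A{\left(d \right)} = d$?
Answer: $- \frac{2897997}{26996} \approx -107.35$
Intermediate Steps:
$D = - \frac{36421}{26996}$ ($D = \frac{36421 \frac{1}{-6749}}{4} = \frac{36421 \left(- \frac{1}{6749}\right)}{4} = \frac{1}{4} \left(- \frac{36421}{6749}\right) = - \frac{36421}{26996} \approx -1.3491$)
$D + c{\left(A{\left(14 \right)} \right)} = - \frac{36421}{26996} - 106 = - \frac{2897997}{26996}$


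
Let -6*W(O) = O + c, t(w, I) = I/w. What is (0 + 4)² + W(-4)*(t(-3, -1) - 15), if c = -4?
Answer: -32/9 ≈ -3.5556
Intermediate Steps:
W(O) = ⅔ - O/6 (W(O) = -(O - 4)/6 = -(-4 + O)/6 = ⅔ - O/6)
(0 + 4)² + W(-4)*(t(-3, -1) - 15) = (0 + 4)² + (⅔ - ⅙*(-4))*(-1/(-3) - 15) = 4² + (⅔ + ⅔)*(-1*(-⅓) - 15) = 16 + 4*(⅓ - 15)/3 = 16 + (4/3)*(-44/3) = 16 - 176/9 = -32/9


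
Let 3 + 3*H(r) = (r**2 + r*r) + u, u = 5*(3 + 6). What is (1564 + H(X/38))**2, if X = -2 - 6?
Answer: 2920701508036/1172889 ≈ 2.4902e+6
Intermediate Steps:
X = -8
u = 45 (u = 5*9 = 45)
H(r) = 14 + 2*r**2/3 (H(r) = -1 + ((r**2 + r*r) + 45)/3 = -1 + ((r**2 + r**2) + 45)/3 = -1 + (2*r**2 + 45)/3 = -1 + (45 + 2*r**2)/3 = -1 + (15 + 2*r**2/3) = 14 + 2*r**2/3)
(1564 + H(X/38))**2 = (1564 + (14 + 2*(-8/38)**2/3))**2 = (1564 + (14 + 2*(-8*1/38)**2/3))**2 = (1564 + (14 + 2*(-4/19)**2/3))**2 = (1564 + (14 + (2/3)*(16/361)))**2 = (1564 + (14 + 32/1083))**2 = (1564 + 15194/1083)**2 = (1709006/1083)**2 = 2920701508036/1172889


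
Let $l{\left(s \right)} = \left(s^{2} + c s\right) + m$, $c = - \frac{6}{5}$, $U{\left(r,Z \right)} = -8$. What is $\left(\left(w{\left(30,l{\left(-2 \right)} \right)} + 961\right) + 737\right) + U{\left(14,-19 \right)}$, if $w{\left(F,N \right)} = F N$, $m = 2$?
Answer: $1942$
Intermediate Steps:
$c = - \frac{6}{5}$ ($c = \left(-6\right) \frac{1}{5} = - \frac{6}{5} \approx -1.2$)
$l{\left(s \right)} = 2 + s^{2} - \frac{6 s}{5}$ ($l{\left(s \right)} = \left(s^{2} - \frac{6 s}{5}\right) + 2 = 2 + s^{2} - \frac{6 s}{5}$)
$\left(\left(w{\left(30,l{\left(-2 \right)} \right)} + 961\right) + 737\right) + U{\left(14,-19 \right)} = \left(\left(30 \left(2 + \left(-2\right)^{2} - - \frac{12}{5}\right) + 961\right) + 737\right) - 8 = \left(\left(30 \left(2 + 4 + \frac{12}{5}\right) + 961\right) + 737\right) - 8 = \left(\left(30 \cdot \frac{42}{5} + 961\right) + 737\right) - 8 = \left(\left(252 + 961\right) + 737\right) - 8 = \left(1213 + 737\right) - 8 = 1950 - 8 = 1942$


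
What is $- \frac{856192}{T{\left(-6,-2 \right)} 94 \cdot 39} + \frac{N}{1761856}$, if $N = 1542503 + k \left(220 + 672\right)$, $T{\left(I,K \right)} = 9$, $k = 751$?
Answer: $- \frac{717745625861}{29065338432} \approx -24.694$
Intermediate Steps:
$N = 2212395$ ($N = 1542503 + 751 \left(220 + 672\right) = 1542503 + 751 \cdot 892 = 1542503 + 669892 = 2212395$)
$- \frac{856192}{T{\left(-6,-2 \right)} 94 \cdot 39} + \frac{N}{1761856} = - \frac{856192}{9 \cdot 94 \cdot 39} + \frac{2212395}{1761856} = - \frac{856192}{846 \cdot 39} + 2212395 \cdot \frac{1}{1761856} = - \frac{856192}{32994} + \frac{2212395}{1761856} = \left(-856192\right) \frac{1}{32994} + \frac{2212395}{1761856} = - \frac{428096}{16497} + \frac{2212395}{1761856} = - \frac{717745625861}{29065338432}$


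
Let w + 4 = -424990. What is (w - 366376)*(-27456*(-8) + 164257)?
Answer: -303810899850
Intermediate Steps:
w = -424994 (w = -4 - 424990 = -424994)
(w - 366376)*(-27456*(-8) + 164257) = (-424994 - 366376)*(-27456*(-8) + 164257) = -791370*(219648 + 164257) = -791370*383905 = -303810899850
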